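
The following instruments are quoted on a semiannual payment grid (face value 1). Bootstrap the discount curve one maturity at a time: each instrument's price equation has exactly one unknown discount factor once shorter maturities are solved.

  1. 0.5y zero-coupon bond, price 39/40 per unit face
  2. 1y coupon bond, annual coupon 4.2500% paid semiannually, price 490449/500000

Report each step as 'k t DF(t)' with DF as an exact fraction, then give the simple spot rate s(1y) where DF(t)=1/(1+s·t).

step 1 [0.5y] zero: DF = P = 39/40 ≈ 0.975000
step 2 [1y] bond c/2=17/800: DF=(490449/500000 − 17/800·(0.975000))/(1+17/800) = 4701/5000 ≈ 0.940200

1 1/2 39/40
2 1 4701/5000
s(1y) = (1/(4701/5000) − 1)/(1) = 299/4701 ≈ 6.3603%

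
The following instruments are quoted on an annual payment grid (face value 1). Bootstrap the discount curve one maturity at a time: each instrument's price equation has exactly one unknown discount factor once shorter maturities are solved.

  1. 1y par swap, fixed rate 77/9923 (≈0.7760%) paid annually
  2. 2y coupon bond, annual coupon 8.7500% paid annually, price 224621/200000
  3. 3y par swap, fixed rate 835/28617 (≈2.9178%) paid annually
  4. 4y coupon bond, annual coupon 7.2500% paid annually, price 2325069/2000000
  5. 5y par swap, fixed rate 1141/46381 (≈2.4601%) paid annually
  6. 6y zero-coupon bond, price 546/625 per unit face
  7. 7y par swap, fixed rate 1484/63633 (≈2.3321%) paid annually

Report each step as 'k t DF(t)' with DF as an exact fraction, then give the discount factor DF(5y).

1 1 9923/10000
2 2 9529/10000
3 3 1833/2000
4 4 1781/2000
5 5 8859/10000
6 6 546/625
7 7 2129/2500
DF(5y) = 8859/10000 ≈ 0.885900

step 1 [1y] swap r/1=77/9923: DF=(1 − 77/9923·(0))/(1+77/9923) = 9923/10000 ≈ 0.992300
step 2 [2y] bond c/1=7/80: DF=(224621/200000 − 7/80·(0.992300))/(1+7/80) = 9529/10000 ≈ 0.952900
step 3 [3y] swap r/1=835/28617: DF=(1 − 835/28617·(0.992300+0.952900))/(1+835/28617) = 1833/2000 ≈ 0.916500
step 4 [4y] bond c/1=29/400: DF=(2325069/2000000 − 29/400·(0.992300+0.952900+0.916500))/(1+29/400) = 1781/2000 ≈ 0.890500
step 5 [5y] swap r/1=1141/46381: DF=(1 − 1141/46381·(0.992300+0.952900+0.916500+0.890500))/(1+1141/46381) = 8859/10000 ≈ 0.885900
step 6 [6y] zero: DF = P = 546/625 ≈ 0.873600
step 7 [7y] swap r/1=1484/63633: DF=(1 − 1484/63633·(0.992300+0.952900+0.916500+0.890500+0.885900+0.873600))/(1+1484/63633) = 2129/2500 ≈ 0.851600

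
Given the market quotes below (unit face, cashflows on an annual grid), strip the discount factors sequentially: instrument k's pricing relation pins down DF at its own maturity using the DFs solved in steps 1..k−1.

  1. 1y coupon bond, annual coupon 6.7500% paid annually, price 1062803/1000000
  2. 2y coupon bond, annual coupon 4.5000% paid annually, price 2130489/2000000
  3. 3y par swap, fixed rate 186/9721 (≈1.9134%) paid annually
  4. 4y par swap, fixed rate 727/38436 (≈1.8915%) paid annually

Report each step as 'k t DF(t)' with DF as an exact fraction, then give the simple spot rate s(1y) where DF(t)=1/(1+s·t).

step 1 [1y] bond c/1=27/400: DF=(1062803/1000000 − 27/400·(0))/(1+27/400) = 2489/2500 ≈ 0.995600
step 2 [2y] bond c/1=9/200: DF=(2130489/2000000 − 9/200·(0.995600))/(1+9/200) = 1953/2000 ≈ 0.976500
step 3 [3y] swap r/1=186/9721: DF=(1 − 186/9721·(0.995600+0.976500))/(1+186/9721) = 4721/5000 ≈ 0.944200
step 4 [4y] swap r/1=727/38436: DF=(1 − 727/38436·(0.995600+0.976500+0.944200))/(1+727/38436) = 9273/10000 ≈ 0.927300

1 1 2489/2500
2 2 1953/2000
3 3 4721/5000
4 4 9273/10000
s(1y) = (1/(2489/2500) − 1)/(1) = 11/2489 ≈ 0.4419%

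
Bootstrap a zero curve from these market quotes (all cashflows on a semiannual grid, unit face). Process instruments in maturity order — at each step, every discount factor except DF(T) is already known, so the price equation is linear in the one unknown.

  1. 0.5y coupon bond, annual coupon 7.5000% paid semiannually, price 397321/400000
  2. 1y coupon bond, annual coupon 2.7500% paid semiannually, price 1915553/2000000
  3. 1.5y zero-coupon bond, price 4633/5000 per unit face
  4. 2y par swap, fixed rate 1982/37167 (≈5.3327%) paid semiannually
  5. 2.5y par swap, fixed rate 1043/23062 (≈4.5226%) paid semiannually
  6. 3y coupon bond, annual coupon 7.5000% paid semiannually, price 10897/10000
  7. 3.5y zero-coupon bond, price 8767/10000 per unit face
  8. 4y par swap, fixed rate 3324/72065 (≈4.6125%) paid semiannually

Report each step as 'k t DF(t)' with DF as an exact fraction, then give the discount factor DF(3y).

1 1/2 4787/5000
2 1 4659/5000
3 3/2 4633/5000
4 2 9009/10000
5 5/2 8957/10000
6 3 2209/2500
7 7/2 8767/10000
8 4 4169/5000
DF(3y) = 2209/2500 ≈ 0.883600

step 1 [0.5y] bond c/2=3/80: DF=(397321/400000 − 3/80·(0))/(1+3/80) = 4787/5000 ≈ 0.957400
step 2 [1y] bond c/2=11/800: DF=(1915553/2000000 − 11/800·(0.957400))/(1+11/800) = 4659/5000 ≈ 0.931800
step 3 [1.5y] zero: DF = P = 4633/5000 ≈ 0.926600
step 4 [2y] swap r/2=991/37167: DF=(1 − 991/37167·(0.957400+0.931800+0.926600))/(1+991/37167) = 9009/10000 ≈ 0.900900
step 5 [2.5y] swap r/2=1043/46124: DF=(1 − 1043/46124·(0.957400+0.931800+0.926600+0.900900))/(1+1043/46124) = 8957/10000 ≈ 0.895700
step 6 [3y] bond c/2=3/80: DF=(10897/10000 − 3/80·(0.957400+0.931800+0.926600+0.900900+0.895700))/(1+3/80) = 2209/2500 ≈ 0.883600
step 7 [3.5y] zero: DF = P = 8767/10000 ≈ 0.876700
step 8 [4y] swap r/2=1662/72065: DF=(1 − 1662/72065·(0.957400+0.931800+0.926600+0.900900+0.895700+0.883600+0.876700))/(1+1662/72065) = 4169/5000 ≈ 0.833800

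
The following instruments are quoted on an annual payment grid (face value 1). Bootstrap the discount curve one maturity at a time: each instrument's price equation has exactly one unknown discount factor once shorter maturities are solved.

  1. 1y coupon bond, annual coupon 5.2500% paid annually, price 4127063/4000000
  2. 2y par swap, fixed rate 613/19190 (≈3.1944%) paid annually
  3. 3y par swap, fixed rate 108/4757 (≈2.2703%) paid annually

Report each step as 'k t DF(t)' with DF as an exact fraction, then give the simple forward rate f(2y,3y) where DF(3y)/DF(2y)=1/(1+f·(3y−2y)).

step 1 [1y] bond c/1=21/400: DF=(4127063/4000000 − 21/400·(0))/(1+21/400) = 9803/10000 ≈ 0.980300
step 2 [2y] swap r/1=613/19190: DF=(1 − 613/19190·(0.980300))/(1+613/19190) = 9387/10000 ≈ 0.938700
step 3 [3y] swap r/1=108/4757: DF=(1 − 108/4757·(0.980300+0.938700))/(1+108/4757) = 1169/1250 ≈ 0.935200

1 1 9803/10000
2 2 9387/10000
3 3 1169/1250
f(2y,3y) = ((9387/10000)/(1169/1250) − 1)/(1) = 5/1336 ≈ 0.3743%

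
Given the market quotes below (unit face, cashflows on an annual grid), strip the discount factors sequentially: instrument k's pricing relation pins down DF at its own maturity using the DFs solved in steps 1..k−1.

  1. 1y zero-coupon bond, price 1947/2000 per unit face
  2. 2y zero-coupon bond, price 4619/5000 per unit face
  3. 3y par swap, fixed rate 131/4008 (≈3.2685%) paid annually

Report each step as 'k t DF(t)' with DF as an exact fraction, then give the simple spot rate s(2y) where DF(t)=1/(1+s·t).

step 1 [1y] zero: DF = P = 1947/2000 ≈ 0.973500
step 2 [2y] zero: DF = P = 4619/5000 ≈ 0.923800
step 3 [3y] swap r/1=131/4008: DF=(1 − 131/4008·(0.973500+0.923800))/(1+131/4008) = 9083/10000 ≈ 0.908300

1 1 1947/2000
2 2 4619/5000
3 3 9083/10000
s(2y) = (1/(4619/5000) − 1)/(2) = 381/9238 ≈ 4.1243%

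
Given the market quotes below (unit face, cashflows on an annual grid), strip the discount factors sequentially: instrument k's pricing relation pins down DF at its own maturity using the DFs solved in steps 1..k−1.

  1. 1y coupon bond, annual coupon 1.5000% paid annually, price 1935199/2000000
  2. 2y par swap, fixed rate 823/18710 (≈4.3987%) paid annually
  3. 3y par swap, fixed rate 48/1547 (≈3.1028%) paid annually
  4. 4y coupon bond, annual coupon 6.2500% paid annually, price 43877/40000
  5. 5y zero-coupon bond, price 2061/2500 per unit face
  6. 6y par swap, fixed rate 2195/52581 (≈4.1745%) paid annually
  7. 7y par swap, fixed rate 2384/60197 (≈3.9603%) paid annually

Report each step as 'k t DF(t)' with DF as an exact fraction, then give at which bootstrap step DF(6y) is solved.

step 1 [1y] bond c/1=3/200: DF=(1935199/2000000 − 3/200·(0))/(1+3/200) = 9533/10000 ≈ 0.953300
step 2 [2y] swap r/1=823/18710: DF=(1 − 823/18710·(0.953300))/(1+823/18710) = 9177/10000 ≈ 0.917700
step 3 [3y] swap r/1=48/1547: DF=(1 − 48/1547·(0.953300+0.917700))/(1+48/1547) = 571/625 ≈ 0.913600
step 4 [4y] bond c/1=1/16: DF=(43877/40000 − 1/16·(0.953300+0.917700+0.913600))/(1+1/16) = 4343/5000 ≈ 0.868600
step 5 [5y] zero: DF = P = 2061/2500 ≈ 0.824400
step 6 [6y] swap r/1=2195/52581: DF=(1 − 2195/52581·(0.953300+0.917700+0.913600+0.868600+0.824400))/(1+2195/52581) = 1561/2000 ≈ 0.780500
step 7 [7y] swap r/1=2384/60197: DF=(1 − 2384/60197·(0.953300+0.917700+0.913600+0.868600+0.824400+0.780500))/(1+2384/60197) = 476/625 ≈ 0.761600

1 1 9533/10000
2 2 9177/10000
3 3 571/625
4 4 4343/5000
5 5 2061/2500
6 6 1561/2000
7 7 476/625
DF(6y) is solved at step 6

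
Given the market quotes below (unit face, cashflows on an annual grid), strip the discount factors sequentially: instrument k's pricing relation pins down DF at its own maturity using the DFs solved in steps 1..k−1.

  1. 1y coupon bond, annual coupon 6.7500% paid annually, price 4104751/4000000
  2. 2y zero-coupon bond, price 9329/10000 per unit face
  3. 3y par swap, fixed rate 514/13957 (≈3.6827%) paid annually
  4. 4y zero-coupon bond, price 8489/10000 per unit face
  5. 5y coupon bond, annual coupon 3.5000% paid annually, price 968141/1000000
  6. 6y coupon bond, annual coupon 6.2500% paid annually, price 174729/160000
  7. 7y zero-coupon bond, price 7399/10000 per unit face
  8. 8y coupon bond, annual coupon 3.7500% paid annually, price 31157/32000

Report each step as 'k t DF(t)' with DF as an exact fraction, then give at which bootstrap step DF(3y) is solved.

1 1 9613/10000
2 2 9329/10000
3 3 2243/2500
4 4 8489/10000
5 5 8123/10000
6 6 7659/10000
7 7 7399/10000
8 8 7231/10000
DF(3y) is solved at step 3

step 1 [1y] bond c/1=27/400: DF=(4104751/4000000 − 27/400·(0))/(1+27/400) = 9613/10000 ≈ 0.961300
step 2 [2y] zero: DF = P = 9329/10000 ≈ 0.932900
step 3 [3y] swap r/1=514/13957: DF=(1 − 514/13957·(0.961300+0.932900))/(1+514/13957) = 2243/2500 ≈ 0.897200
step 4 [4y] zero: DF = P = 8489/10000 ≈ 0.848900
step 5 [5y] bond c/1=7/200: DF=(968141/1000000 − 7/200·(0.961300+0.932900+0.897200+0.848900))/(1+7/200) = 8123/10000 ≈ 0.812300
step 6 [6y] bond c/1=1/16: DF=(174729/160000 − 1/16·(0.961300+0.932900+0.897200+0.848900+0.812300))/(1+1/16) = 7659/10000 ≈ 0.765900
step 7 [7y] zero: DF = P = 7399/10000 ≈ 0.739900
step 8 [8y] bond c/1=3/80: DF=(31157/32000 − 3/80·(0.961300+0.932900+0.897200+0.848900+0.812300+0.765900+0.739900))/(1+3/80) = 7231/10000 ≈ 0.723100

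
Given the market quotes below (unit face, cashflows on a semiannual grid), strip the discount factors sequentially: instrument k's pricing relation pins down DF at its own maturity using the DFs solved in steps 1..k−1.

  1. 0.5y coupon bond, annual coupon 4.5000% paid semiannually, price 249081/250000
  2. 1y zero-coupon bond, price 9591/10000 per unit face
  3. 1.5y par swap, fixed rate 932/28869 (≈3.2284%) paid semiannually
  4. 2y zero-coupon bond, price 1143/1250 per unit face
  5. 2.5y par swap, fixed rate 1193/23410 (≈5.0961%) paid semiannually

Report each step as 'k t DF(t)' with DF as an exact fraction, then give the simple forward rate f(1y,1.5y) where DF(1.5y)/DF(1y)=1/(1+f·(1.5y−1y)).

1 1/2 609/625
2 1 9591/10000
3 3/2 4767/5000
4 2 1143/1250
5 5/2 8807/10000
f(1y,1.5y) = ((9591/10000)/(4767/5000) − 1)/(1/2) = 19/1589 ≈ 1.1957%

step 1 [0.5y] bond c/2=9/400: DF=(249081/250000 − 9/400·(0))/(1+9/400) = 609/625 ≈ 0.974400
step 2 [1y] zero: DF = P = 9591/10000 ≈ 0.959100
step 3 [1.5y] swap r/2=466/28869: DF=(1 − 466/28869·(0.974400+0.959100))/(1+466/28869) = 4767/5000 ≈ 0.953400
step 4 [2y] zero: DF = P = 1143/1250 ≈ 0.914400
step 5 [2.5y] swap r/2=1193/46820: DF=(1 − 1193/46820·(0.974400+0.959100+0.953400+0.914400))/(1+1193/46820) = 8807/10000 ≈ 0.880700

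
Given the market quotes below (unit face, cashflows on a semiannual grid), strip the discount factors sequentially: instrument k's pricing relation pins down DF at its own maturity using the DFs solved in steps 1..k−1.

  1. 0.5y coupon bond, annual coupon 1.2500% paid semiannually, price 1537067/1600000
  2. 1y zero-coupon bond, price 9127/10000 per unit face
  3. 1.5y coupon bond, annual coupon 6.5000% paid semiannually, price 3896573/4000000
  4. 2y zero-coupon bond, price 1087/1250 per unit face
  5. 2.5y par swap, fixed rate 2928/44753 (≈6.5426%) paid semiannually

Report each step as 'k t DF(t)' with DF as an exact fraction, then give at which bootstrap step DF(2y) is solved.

step 1 [0.5y] bond c/2=1/160: DF=(1537067/1600000 − 1/160·(0))/(1+1/160) = 9547/10000 ≈ 0.954700
step 2 [1y] zero: DF = P = 9127/10000 ≈ 0.912700
step 3 [1.5y] bond c/2=13/400: DF=(3896573/4000000 − 13/400·(0.954700+0.912700))/(1+13/400) = 8847/10000 ≈ 0.884700
step 4 [2y] zero: DF = P = 1087/1250 ≈ 0.869600
step 5 [2.5y] swap r/2=1464/44753: DF=(1 − 1464/44753·(0.954700+0.912700+0.884700+0.869600))/(1+1464/44753) = 1067/1250 ≈ 0.853600

1 1/2 9547/10000
2 1 9127/10000
3 3/2 8847/10000
4 2 1087/1250
5 5/2 1067/1250
DF(2y) is solved at step 4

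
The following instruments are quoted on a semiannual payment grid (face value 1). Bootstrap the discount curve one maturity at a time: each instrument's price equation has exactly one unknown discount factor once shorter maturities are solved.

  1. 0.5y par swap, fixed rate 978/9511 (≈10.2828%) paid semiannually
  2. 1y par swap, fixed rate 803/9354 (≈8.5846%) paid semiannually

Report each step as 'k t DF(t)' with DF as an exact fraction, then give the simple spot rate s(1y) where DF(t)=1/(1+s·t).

1 1/2 9511/10000
2 1 9197/10000
s(1y) = (1/(9197/10000) − 1)/(1) = 803/9197 ≈ 8.7311%

step 1 [0.5y] swap r/2=489/9511: DF=(1 − 489/9511·(0))/(1+489/9511) = 9511/10000 ≈ 0.951100
step 2 [1y] swap r/2=803/18708: DF=(1 − 803/18708·(0.951100))/(1+803/18708) = 9197/10000 ≈ 0.919700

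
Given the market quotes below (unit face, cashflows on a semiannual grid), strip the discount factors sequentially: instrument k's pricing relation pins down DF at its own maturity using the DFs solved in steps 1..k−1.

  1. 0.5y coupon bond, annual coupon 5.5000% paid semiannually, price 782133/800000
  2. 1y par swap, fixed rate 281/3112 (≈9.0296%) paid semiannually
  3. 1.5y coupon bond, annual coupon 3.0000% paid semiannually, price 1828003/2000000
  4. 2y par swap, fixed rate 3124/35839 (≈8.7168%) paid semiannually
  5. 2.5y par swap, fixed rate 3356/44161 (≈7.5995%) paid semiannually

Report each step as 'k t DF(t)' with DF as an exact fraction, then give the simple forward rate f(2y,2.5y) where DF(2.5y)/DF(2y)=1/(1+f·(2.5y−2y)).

1 1/2 1903/2000
2 1 9157/10000
3 3/2 8729/10000
4 2 4219/5000
5 5/2 4161/5000
f(2y,2.5y) = ((4219/5000)/(4161/5000) − 1)/(1/2) = 116/4161 ≈ 2.7878%

step 1 [0.5y] bond c/2=11/400: DF=(782133/800000 − 11/400·(0))/(1+11/400) = 1903/2000 ≈ 0.951500
step 2 [1y] swap r/2=281/6224: DF=(1 − 281/6224·(0.951500))/(1+281/6224) = 9157/10000 ≈ 0.915700
step 3 [1.5y] bond c/2=3/200: DF=(1828003/2000000 − 3/200·(0.951500+0.915700))/(1+3/200) = 8729/10000 ≈ 0.872900
step 4 [2y] swap r/2=1562/35839: DF=(1 − 1562/35839·(0.951500+0.915700+0.872900))/(1+1562/35839) = 4219/5000 ≈ 0.843800
step 5 [2.5y] swap r/2=1678/44161: DF=(1 − 1678/44161·(0.951500+0.915700+0.872900+0.843800))/(1+1678/44161) = 4161/5000 ≈ 0.832200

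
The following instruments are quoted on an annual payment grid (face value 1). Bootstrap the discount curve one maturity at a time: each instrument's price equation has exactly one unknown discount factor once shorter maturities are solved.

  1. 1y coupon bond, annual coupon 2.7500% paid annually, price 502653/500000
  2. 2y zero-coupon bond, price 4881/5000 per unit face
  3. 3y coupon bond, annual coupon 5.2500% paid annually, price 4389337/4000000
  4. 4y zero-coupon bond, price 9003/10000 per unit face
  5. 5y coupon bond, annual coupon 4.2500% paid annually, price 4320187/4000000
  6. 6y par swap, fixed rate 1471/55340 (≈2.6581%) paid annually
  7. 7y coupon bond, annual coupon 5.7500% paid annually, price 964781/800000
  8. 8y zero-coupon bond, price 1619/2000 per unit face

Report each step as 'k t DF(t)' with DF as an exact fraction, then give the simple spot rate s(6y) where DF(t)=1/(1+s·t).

1 1 1223/1250
2 2 4881/5000
3 3 9451/10000
4 4 9003/10000
5 5 8811/10000
6 6 8529/10000
7 7 1679/2000
8 8 1619/2000
s(6y) = (1/(8529/10000) − 1)/(6) = 1471/51174 ≈ 2.8745%

step 1 [1y] bond c/1=11/400: DF=(502653/500000 − 11/400·(0))/(1+11/400) = 1223/1250 ≈ 0.978400
step 2 [2y] zero: DF = P = 4881/5000 ≈ 0.976200
step 3 [3y] bond c/1=21/400: DF=(4389337/4000000 − 21/400·(0.978400+0.976200))/(1+21/400) = 9451/10000 ≈ 0.945100
step 4 [4y] zero: DF = P = 9003/10000 ≈ 0.900300
step 5 [5y] bond c/1=17/400: DF=(4320187/4000000 − 17/400·(0.978400+0.976200+0.945100+0.900300))/(1+17/400) = 8811/10000 ≈ 0.881100
step 6 [6y] swap r/1=1471/55340: DF=(1 − 1471/55340·(0.978400+0.976200+0.945100+0.900300+0.881100))/(1+1471/55340) = 8529/10000 ≈ 0.852900
step 7 [7y] bond c/1=23/400: DF=(964781/800000 − 23/400·(0.978400+0.976200+0.945100+0.900300+0.881100+0.852900))/(1+23/400) = 1679/2000 ≈ 0.839500
step 8 [8y] zero: DF = P = 1619/2000 ≈ 0.809500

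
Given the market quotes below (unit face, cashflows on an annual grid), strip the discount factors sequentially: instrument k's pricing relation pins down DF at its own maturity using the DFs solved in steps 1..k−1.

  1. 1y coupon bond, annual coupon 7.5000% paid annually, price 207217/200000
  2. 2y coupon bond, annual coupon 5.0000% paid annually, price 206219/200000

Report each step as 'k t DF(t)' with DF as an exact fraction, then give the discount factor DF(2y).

1 1 4819/5000
2 2 9361/10000
DF(2y) = 9361/10000 ≈ 0.936100

step 1 [1y] bond c/1=3/40: DF=(207217/200000 − 3/40·(0))/(1+3/40) = 4819/5000 ≈ 0.963800
step 2 [2y] bond c/1=1/20: DF=(206219/200000 − 1/20·(0.963800))/(1+1/20) = 9361/10000 ≈ 0.936100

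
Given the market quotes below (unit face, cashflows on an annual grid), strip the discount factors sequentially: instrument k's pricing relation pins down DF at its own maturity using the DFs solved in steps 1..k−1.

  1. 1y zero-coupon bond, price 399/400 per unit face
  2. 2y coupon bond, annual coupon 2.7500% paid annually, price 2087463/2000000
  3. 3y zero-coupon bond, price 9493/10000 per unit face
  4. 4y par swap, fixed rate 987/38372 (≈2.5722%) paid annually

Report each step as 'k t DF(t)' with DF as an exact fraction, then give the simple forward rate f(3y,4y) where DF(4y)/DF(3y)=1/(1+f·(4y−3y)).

1 1 399/400
2 2 9891/10000
3 3 9493/10000
4 4 9013/10000
f(3y,4y) = ((9493/10000)/(9013/10000) − 1)/(1) = 480/9013 ≈ 5.3256%

step 1 [1y] zero: DF = P = 399/400 ≈ 0.997500
step 2 [2y] bond c/1=11/400: DF=(2087463/2000000 − 11/400·(0.997500))/(1+11/400) = 9891/10000 ≈ 0.989100
step 3 [3y] zero: DF = P = 9493/10000 ≈ 0.949300
step 4 [4y] swap r/1=987/38372: DF=(1 − 987/38372·(0.997500+0.989100+0.949300))/(1+987/38372) = 9013/10000 ≈ 0.901300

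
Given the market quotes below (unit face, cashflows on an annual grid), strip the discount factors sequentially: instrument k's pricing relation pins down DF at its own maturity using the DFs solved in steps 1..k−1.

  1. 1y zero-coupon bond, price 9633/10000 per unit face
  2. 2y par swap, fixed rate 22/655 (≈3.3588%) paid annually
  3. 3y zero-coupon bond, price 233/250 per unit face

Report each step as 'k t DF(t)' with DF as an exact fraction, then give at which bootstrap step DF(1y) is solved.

step 1 [1y] zero: DF = P = 9633/10000 ≈ 0.963300
step 2 [2y] swap r/1=22/655: DF=(1 − 22/655·(0.963300))/(1+22/655) = 4681/5000 ≈ 0.936200
step 3 [3y] zero: DF = P = 233/250 ≈ 0.932000

1 1 9633/10000
2 2 4681/5000
3 3 233/250
DF(1y) is solved at step 1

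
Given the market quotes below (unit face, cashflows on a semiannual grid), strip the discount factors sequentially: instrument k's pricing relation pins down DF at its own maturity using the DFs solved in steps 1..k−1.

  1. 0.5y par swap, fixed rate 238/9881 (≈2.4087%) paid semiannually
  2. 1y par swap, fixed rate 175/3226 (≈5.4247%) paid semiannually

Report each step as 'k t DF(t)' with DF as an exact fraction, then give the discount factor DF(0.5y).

step 1 [0.5y] swap r/2=119/9881: DF=(1 − 119/9881·(0))/(1+119/9881) = 9881/10000 ≈ 0.988100
step 2 [1y] swap r/2=175/6452: DF=(1 − 175/6452·(0.988100))/(1+175/6452) = 379/400 ≈ 0.947500

1 1/2 9881/10000
2 1 379/400
DF(0.5y) = 9881/10000 ≈ 0.988100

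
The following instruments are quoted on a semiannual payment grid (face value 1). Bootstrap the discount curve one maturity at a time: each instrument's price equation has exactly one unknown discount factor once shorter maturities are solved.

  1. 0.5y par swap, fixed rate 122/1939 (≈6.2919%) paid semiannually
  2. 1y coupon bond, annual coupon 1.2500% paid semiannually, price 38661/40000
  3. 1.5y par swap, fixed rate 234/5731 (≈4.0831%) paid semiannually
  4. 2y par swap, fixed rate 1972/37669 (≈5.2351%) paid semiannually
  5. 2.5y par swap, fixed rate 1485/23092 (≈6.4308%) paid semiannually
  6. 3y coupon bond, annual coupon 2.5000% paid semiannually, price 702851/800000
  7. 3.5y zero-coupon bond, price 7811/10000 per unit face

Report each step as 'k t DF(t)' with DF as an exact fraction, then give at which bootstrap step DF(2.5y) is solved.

step 1 [0.5y] swap r/2=61/1939: DF=(1 − 61/1939·(0))/(1+61/1939) = 1939/2000 ≈ 0.969500
step 2 [1y] bond c/2=1/160: DF=(38661/40000 − 1/160·(0.969500))/(1+1/160) = 1909/2000 ≈ 0.954500
step 3 [1.5y] swap r/2=117/5731: DF=(1 − 117/5731·(0.969500+0.954500))/(1+117/5731) = 1883/2000 ≈ 0.941500
step 4 [2y] swap r/2=986/37669: DF=(1 − 986/37669·(0.969500+0.954500+0.941500))/(1+986/37669) = 4507/5000 ≈ 0.901400
step 5 [2.5y] swap r/2=1485/46184: DF=(1 − 1485/46184·(0.969500+0.954500+0.941500+0.901400))/(1+1485/46184) = 1703/2000 ≈ 0.851500
step 6 [3y] bond c/2=1/80: DF=(702851/800000 − 1/80·(0.969500+0.954500+0.941500+0.901400+0.851500))/(1+1/80) = 8107/10000 ≈ 0.810700
step 7 [3.5y] zero: DF = P = 7811/10000 ≈ 0.781100

1 1/2 1939/2000
2 1 1909/2000
3 3/2 1883/2000
4 2 4507/5000
5 5/2 1703/2000
6 3 8107/10000
7 7/2 7811/10000
DF(2.5y) is solved at step 5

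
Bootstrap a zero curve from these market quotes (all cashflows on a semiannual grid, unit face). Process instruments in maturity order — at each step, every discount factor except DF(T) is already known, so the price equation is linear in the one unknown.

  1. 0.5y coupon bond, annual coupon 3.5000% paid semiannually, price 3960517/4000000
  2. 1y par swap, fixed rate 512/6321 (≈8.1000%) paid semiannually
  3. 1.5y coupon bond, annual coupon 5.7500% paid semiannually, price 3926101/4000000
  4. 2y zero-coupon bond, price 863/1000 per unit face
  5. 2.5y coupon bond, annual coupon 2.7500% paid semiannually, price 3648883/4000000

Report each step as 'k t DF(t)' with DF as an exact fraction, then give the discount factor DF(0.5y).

1 1/2 9731/10000
2 1 577/625
3 3/2 9011/10000
4 2 863/1000
5 5/2 4251/5000
DF(0.5y) = 9731/10000 ≈ 0.973100

step 1 [0.5y] bond c/2=7/400: DF=(3960517/4000000 − 7/400·(0))/(1+7/400) = 9731/10000 ≈ 0.973100
step 2 [1y] swap r/2=256/6321: DF=(1 − 256/6321·(0.973100))/(1+256/6321) = 577/625 ≈ 0.923200
step 3 [1.5y] bond c/2=23/800: DF=(3926101/4000000 − 23/800·(0.973100+0.923200))/(1+23/800) = 9011/10000 ≈ 0.901100
step 4 [2y] zero: DF = P = 863/1000 ≈ 0.863000
step 5 [2.5y] bond c/2=11/800: DF=(3648883/4000000 − 11/800·(0.973100+0.923200+0.901100+0.863000))/(1+11/800) = 4251/5000 ≈ 0.850200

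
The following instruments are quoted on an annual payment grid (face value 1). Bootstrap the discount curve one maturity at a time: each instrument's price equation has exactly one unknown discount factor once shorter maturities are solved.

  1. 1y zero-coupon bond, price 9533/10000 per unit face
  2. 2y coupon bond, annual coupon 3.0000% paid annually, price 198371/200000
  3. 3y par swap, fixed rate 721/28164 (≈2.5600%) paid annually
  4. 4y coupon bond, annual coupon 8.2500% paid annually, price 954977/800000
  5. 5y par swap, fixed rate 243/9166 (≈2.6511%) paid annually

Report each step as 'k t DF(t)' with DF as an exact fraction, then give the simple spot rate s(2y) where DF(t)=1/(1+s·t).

step 1 [1y] zero: DF = P = 9533/10000 ≈ 0.953300
step 2 [2y] bond c/1=3/100: DF=(198371/200000 − 3/100·(0.953300))/(1+3/100) = 1169/1250 ≈ 0.935200
step 3 [3y] swap r/1=721/28164: DF=(1 − 721/28164·(0.953300+0.935200))/(1+721/28164) = 9279/10000 ≈ 0.927900
step 4 [4y] bond c/1=33/400: DF=(954977/800000 − 33/400·(0.953300+0.935200+0.927900))/(1+33/400) = 8881/10000 ≈ 0.888100
step 5 [5y] swap r/1=243/9166: DF=(1 − 243/9166·(0.953300+0.935200+0.927900+0.888100))/(1+243/9166) = 1757/2000 ≈ 0.878500

1 1 9533/10000
2 2 1169/1250
3 3 9279/10000
4 4 8881/10000
5 5 1757/2000
s(2y) = (1/(1169/1250) − 1)/(2) = 81/2338 ≈ 3.4645%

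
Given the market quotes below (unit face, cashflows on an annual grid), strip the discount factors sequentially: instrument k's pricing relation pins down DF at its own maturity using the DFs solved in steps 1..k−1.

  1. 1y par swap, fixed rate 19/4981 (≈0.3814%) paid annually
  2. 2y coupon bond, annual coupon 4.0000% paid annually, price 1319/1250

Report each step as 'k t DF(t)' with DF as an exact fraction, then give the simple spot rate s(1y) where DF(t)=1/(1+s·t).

step 1 [1y] swap r/1=19/4981: DF=(1 − 19/4981·(0))/(1+19/4981) = 4981/5000 ≈ 0.996200
step 2 [2y] bond c/1=1/25: DF=(1319/1250 − 1/25·(0.996200))/(1+1/25) = 9763/10000 ≈ 0.976300

1 1 4981/5000
2 2 9763/10000
s(1y) = (1/(4981/5000) − 1)/(1) = 19/4981 ≈ 0.3814%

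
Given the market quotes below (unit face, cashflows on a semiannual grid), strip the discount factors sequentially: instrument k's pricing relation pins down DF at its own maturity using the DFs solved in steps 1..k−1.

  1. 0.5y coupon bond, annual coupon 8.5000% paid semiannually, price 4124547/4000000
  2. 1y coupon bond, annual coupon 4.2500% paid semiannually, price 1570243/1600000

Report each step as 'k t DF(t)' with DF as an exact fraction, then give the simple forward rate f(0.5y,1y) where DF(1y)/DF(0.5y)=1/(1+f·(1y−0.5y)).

step 1 [0.5y] bond c/2=17/400: DF=(4124547/4000000 − 17/400·(0))/(1+17/400) = 9891/10000 ≈ 0.989100
step 2 [1y] bond c/2=17/800: DF=(1570243/1600000 − 17/800·(0.989100))/(1+17/800) = 2351/2500 ≈ 0.940400

1 1/2 9891/10000
2 1 2351/2500
f(0.5y,1y) = ((9891/10000)/(2351/2500) − 1)/(1/2) = 487/4702 ≈ 10.3573%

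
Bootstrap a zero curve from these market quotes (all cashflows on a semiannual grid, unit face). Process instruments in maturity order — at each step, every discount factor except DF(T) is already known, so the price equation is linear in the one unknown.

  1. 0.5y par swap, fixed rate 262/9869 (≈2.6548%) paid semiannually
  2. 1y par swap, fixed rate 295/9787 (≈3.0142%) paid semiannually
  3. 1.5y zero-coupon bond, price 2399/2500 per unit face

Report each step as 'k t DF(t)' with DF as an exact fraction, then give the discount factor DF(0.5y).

step 1 [0.5y] swap r/2=131/9869: DF=(1 − 131/9869·(0))/(1+131/9869) = 9869/10000 ≈ 0.986900
step 2 [1y] swap r/2=295/19574: DF=(1 − 295/19574·(0.986900))/(1+295/19574) = 1941/2000 ≈ 0.970500
step 3 [1.5y] zero: DF = P = 2399/2500 ≈ 0.959600

1 1/2 9869/10000
2 1 1941/2000
3 3/2 2399/2500
DF(0.5y) = 9869/10000 ≈ 0.986900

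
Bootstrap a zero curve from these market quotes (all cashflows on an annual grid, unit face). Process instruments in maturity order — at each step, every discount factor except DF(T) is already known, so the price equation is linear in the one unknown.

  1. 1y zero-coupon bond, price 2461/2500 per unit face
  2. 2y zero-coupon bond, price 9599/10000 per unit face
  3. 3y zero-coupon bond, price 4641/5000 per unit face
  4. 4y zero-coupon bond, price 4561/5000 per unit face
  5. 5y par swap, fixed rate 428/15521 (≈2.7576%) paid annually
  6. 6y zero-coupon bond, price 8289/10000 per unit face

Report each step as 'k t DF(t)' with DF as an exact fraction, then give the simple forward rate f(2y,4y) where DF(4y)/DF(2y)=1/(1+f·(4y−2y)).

step 1 [1y] zero: DF = P = 2461/2500 ≈ 0.984400
step 2 [2y] zero: DF = P = 9599/10000 ≈ 0.959900
step 3 [3y] zero: DF = P = 4641/5000 ≈ 0.928200
step 4 [4y] zero: DF = P = 4561/5000 ≈ 0.912200
step 5 [5y] swap r/1=428/15521: DF=(1 − 428/15521·(0.984400+0.959900+0.928200+0.912200))/(1+428/15521) = 2179/2500 ≈ 0.871600
step 6 [6y] zero: DF = P = 8289/10000 ≈ 0.828900

1 1 2461/2500
2 2 9599/10000
3 3 4641/5000
4 4 4561/5000
5 5 2179/2500
6 6 8289/10000
f(2y,4y) = ((9599/10000)/(4561/5000) − 1)/(2) = 477/18244 ≈ 2.6146%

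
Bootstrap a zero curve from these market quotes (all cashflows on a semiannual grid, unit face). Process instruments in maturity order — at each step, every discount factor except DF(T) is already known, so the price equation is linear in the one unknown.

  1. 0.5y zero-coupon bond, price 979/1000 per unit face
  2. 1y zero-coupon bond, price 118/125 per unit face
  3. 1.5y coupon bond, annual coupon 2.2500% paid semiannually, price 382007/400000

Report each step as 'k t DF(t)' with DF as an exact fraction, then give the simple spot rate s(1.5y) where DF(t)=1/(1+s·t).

step 1 [0.5y] zero: DF = P = 979/1000 ≈ 0.979000
step 2 [1y] zero: DF = P = 118/125 ≈ 0.944000
step 3 [1.5y] bond c/2=9/800: DF=(382007/400000 − 9/800·(0.979000+0.944000))/(1+9/800) = 923/1000 ≈ 0.923000

1 1/2 979/1000
2 1 118/125
3 3/2 923/1000
s(1.5y) = (1/(923/1000) − 1)/(3/2) = 154/2769 ≈ 5.5616%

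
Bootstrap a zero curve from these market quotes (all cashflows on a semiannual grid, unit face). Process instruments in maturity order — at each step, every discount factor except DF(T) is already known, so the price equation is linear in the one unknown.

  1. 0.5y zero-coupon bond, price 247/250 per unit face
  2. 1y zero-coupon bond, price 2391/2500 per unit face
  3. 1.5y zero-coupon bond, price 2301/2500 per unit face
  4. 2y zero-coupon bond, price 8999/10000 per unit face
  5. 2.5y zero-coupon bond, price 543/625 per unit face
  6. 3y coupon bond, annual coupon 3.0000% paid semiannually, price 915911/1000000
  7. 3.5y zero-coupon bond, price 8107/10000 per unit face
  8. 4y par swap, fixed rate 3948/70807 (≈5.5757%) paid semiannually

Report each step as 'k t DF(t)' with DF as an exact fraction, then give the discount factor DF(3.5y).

step 1 [0.5y] zero: DF = P = 247/250 ≈ 0.988000
step 2 [1y] zero: DF = P = 2391/2500 ≈ 0.956400
step 3 [1.5y] zero: DF = P = 2301/2500 ≈ 0.920400
step 4 [2y] zero: DF = P = 8999/10000 ≈ 0.899900
step 5 [2.5y] zero: DF = P = 543/625 ≈ 0.868800
step 6 [3y] bond c/2=3/200: DF=(915911/1000000 − 3/200·(0.988000+0.956400+0.920400+0.899900+0.868800))/(1+3/200) = 8339/10000 ≈ 0.833900
step 7 [3.5y] zero: DF = P = 8107/10000 ≈ 0.810700
step 8 [4y] swap r/2=1974/70807: DF=(1 − 1974/70807·(0.988000+0.956400+0.920400+0.899900+0.868800+0.833900+0.810700))/(1+1974/70807) = 4013/5000 ≈ 0.802600

1 1/2 247/250
2 1 2391/2500
3 3/2 2301/2500
4 2 8999/10000
5 5/2 543/625
6 3 8339/10000
7 7/2 8107/10000
8 4 4013/5000
DF(3.5y) = 8107/10000 ≈ 0.810700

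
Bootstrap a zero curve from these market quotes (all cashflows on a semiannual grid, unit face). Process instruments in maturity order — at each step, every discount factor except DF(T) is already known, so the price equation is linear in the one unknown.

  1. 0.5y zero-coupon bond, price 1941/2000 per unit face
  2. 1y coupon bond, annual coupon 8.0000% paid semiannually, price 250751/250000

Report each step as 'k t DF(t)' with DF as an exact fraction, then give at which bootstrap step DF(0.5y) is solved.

step 1 [0.5y] zero: DF = P = 1941/2000 ≈ 0.970500
step 2 [1y] bond c/2=1/25: DF=(250751/250000 − 1/25·(0.970500))/(1+1/25) = 9271/10000 ≈ 0.927100

1 1/2 1941/2000
2 1 9271/10000
DF(0.5y) is solved at step 1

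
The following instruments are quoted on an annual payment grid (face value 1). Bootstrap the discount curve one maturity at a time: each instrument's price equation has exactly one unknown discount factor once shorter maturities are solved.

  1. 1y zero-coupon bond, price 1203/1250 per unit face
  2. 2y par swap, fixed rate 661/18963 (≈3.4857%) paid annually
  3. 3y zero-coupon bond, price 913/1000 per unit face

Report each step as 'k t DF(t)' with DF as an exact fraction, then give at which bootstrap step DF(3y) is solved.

step 1 [1y] zero: DF = P = 1203/1250 ≈ 0.962400
step 2 [2y] swap r/1=661/18963: DF=(1 − 661/18963·(0.962400))/(1+661/18963) = 9339/10000 ≈ 0.933900
step 3 [3y] zero: DF = P = 913/1000 ≈ 0.913000

1 1 1203/1250
2 2 9339/10000
3 3 913/1000
DF(3y) is solved at step 3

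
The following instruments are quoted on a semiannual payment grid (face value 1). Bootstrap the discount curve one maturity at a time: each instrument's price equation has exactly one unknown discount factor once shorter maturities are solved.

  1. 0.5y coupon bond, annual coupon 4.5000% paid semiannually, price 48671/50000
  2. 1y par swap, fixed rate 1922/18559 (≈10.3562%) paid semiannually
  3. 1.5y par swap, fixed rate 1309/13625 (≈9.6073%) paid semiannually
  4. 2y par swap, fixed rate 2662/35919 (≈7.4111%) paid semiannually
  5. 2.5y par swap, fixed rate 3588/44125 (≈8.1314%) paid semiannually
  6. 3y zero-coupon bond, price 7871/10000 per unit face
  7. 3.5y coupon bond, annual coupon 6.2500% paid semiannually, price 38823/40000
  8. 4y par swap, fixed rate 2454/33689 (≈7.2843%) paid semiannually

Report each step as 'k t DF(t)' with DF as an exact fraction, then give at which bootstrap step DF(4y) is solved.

step 1 [0.5y] bond c/2=9/400: DF=(48671/50000 − 9/400·(0))/(1+9/400) = 119/125 ≈ 0.952000
step 2 [1y] swap r/2=961/18559: DF=(1 − 961/18559·(0.952000))/(1+961/18559) = 9039/10000 ≈ 0.903900
step 3 [1.5y] swap r/2=1309/27250: DF=(1 − 1309/27250·(0.952000+0.903900))/(1+1309/27250) = 8691/10000 ≈ 0.869100
step 4 [2y] swap r/2=1331/35919: DF=(1 − 1331/35919·(0.952000+0.903900+0.869100))/(1+1331/35919) = 8669/10000 ≈ 0.866900
step 5 [2.5y] swap r/2=1794/44125: DF=(1 − 1794/44125·(0.952000+0.903900+0.869100+0.866900))/(1+1794/44125) = 4103/5000 ≈ 0.820600
step 6 [3y] zero: DF = P = 7871/10000 ≈ 0.787100
step 7 [3.5y] bond c/2=1/32: DF=(38823/40000 − 1/32·(0.952000+0.903900+0.869100+0.866900+0.820600+0.787100))/(1+1/32) = 1959/2500 ≈ 0.783600
step 8 [4y] swap r/2=1227/33689: DF=(1 − 1227/33689·(0.952000+0.903900+0.869100+0.866900+0.820600+0.787100+0.783600))/(1+1227/33689) = 3773/5000 ≈ 0.754600

1 1/2 119/125
2 1 9039/10000
3 3/2 8691/10000
4 2 8669/10000
5 5/2 4103/5000
6 3 7871/10000
7 7/2 1959/2500
8 4 3773/5000
DF(4y) is solved at step 8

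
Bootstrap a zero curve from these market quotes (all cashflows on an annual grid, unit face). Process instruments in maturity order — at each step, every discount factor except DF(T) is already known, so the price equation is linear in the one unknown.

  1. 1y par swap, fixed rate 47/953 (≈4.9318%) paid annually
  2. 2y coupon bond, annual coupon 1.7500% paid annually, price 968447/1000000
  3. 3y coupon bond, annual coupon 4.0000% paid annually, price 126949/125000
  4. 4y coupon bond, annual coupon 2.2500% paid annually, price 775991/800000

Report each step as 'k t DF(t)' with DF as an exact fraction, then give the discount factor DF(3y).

1 1 953/1000
2 2 4677/5000
3 3 9039/10000
4 4 1109/1250
DF(3y) = 9039/10000 ≈ 0.903900

step 1 [1y] swap r/1=47/953: DF=(1 − 47/953·(0))/(1+47/953) = 953/1000 ≈ 0.953000
step 2 [2y] bond c/1=7/400: DF=(968447/1000000 − 7/400·(0.953000))/(1+7/400) = 4677/5000 ≈ 0.935400
step 3 [3y] bond c/1=1/25: DF=(126949/125000 − 1/25·(0.953000+0.935400))/(1+1/25) = 9039/10000 ≈ 0.903900
step 4 [4y] bond c/1=9/400: DF=(775991/800000 − 9/400·(0.953000+0.935400+0.903900))/(1+9/400) = 1109/1250 ≈ 0.887200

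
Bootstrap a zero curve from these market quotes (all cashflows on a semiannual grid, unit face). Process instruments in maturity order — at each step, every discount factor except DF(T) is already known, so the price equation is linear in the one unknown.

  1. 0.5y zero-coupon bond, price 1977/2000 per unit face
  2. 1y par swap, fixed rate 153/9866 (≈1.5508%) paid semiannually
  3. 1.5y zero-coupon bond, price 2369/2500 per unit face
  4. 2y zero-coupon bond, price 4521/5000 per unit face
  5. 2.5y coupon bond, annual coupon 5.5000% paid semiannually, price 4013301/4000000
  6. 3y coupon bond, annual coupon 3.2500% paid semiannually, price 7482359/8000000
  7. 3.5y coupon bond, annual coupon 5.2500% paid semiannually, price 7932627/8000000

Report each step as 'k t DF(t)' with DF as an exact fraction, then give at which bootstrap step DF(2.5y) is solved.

step 1 [0.5y] zero: DF = P = 1977/2000 ≈ 0.988500
step 2 [1y] swap r/2=153/19732: DF=(1 − 153/19732·(0.988500))/(1+153/19732) = 9847/10000 ≈ 0.984700
step 3 [1.5y] zero: DF = P = 2369/2500 ≈ 0.947600
step 4 [2y] zero: DF = P = 4521/5000 ≈ 0.904200
step 5 [2.5y] bond c/2=11/400: DF=(4013301/4000000 − 11/400·(0.988500+0.984700+0.947600+0.904200))/(1+11/400) = 8741/10000 ≈ 0.874100
step 6 [3y] bond c/2=13/800: DF=(7482359/8000000 − 13/800·(0.988500+0.984700+0.947600+0.904200+0.874100))/(1+13/800) = 2113/2500 ≈ 0.845200
step 7 [3.5y] bond c/2=21/800: DF=(7932627/8000000 − 21/800·(0.988500+0.984700+0.947600+0.904200+0.874100+0.845200))/(1+21/800) = 2061/2500 ≈ 0.824400

1 1/2 1977/2000
2 1 9847/10000
3 3/2 2369/2500
4 2 4521/5000
5 5/2 8741/10000
6 3 2113/2500
7 7/2 2061/2500
DF(2.5y) is solved at step 5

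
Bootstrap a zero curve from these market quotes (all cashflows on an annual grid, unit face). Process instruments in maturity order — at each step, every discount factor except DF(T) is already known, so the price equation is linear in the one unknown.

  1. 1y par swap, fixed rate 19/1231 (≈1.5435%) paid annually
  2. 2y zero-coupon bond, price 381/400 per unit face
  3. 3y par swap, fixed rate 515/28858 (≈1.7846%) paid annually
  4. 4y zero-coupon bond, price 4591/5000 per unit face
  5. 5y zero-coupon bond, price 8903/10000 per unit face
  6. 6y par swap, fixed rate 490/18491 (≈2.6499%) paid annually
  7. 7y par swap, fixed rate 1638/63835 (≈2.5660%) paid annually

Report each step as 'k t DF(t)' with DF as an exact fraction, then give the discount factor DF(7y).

step 1 [1y] swap r/1=19/1231: DF=(1 − 19/1231·(0))/(1+19/1231) = 1231/1250 ≈ 0.984800
step 2 [2y] zero: DF = P = 381/400 ≈ 0.952500
step 3 [3y] swap r/1=515/28858: DF=(1 − 515/28858·(0.984800+0.952500))/(1+515/28858) = 1897/2000 ≈ 0.948500
step 4 [4y] zero: DF = P = 4591/5000 ≈ 0.918200
step 5 [5y] zero: DF = P = 8903/10000 ≈ 0.890300
step 6 [6y] swap r/1=490/18491: DF=(1 − 490/18491·(0.984800+0.952500+0.948500+0.918200+0.890300))/(1+490/18491) = 853/1000 ≈ 0.853000
step 7 [7y] swap r/1=1638/63835: DF=(1 − 1638/63835·(0.984800+0.952500+0.948500+0.918200+0.890300+0.853000))/(1+1638/63835) = 4181/5000 ≈ 0.836200

1 1 1231/1250
2 2 381/400
3 3 1897/2000
4 4 4591/5000
5 5 8903/10000
6 6 853/1000
7 7 4181/5000
DF(7y) = 4181/5000 ≈ 0.836200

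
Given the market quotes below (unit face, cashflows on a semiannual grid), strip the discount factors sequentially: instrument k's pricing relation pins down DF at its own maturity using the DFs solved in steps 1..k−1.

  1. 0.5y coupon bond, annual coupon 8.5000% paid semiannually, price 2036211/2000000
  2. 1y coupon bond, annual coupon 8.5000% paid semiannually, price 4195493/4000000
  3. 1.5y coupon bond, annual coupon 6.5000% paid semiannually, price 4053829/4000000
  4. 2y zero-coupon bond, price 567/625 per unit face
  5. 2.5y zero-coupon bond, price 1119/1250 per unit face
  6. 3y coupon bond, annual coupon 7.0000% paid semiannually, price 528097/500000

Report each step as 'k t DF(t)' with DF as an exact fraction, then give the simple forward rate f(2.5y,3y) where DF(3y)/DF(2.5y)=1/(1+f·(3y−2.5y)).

1 1/2 4883/5000
2 1 9663/10000
3 3/2 2301/2500
4 2 567/625
5 5/2 1119/1250
6 3 8627/10000
f(2.5y,3y) = ((1119/1250)/(8627/10000) − 1)/(1/2) = 650/8627 ≈ 7.5345%

step 1 [0.5y] bond c/2=17/400: DF=(2036211/2000000 − 17/400·(0))/(1+17/400) = 4883/5000 ≈ 0.976600
step 2 [1y] bond c/2=17/400: DF=(4195493/4000000 − 17/400·(0.976600))/(1+17/400) = 9663/10000 ≈ 0.966300
step 3 [1.5y] bond c/2=13/400: DF=(4053829/4000000 − 13/400·(0.976600+0.966300))/(1+13/400) = 2301/2500 ≈ 0.920400
step 4 [2y] zero: DF = P = 567/625 ≈ 0.907200
step 5 [2.5y] zero: DF = P = 1119/1250 ≈ 0.895200
step 6 [3y] bond c/2=7/200: DF=(528097/500000 − 7/200·(0.976600+0.966300+0.920400+0.907200+0.895200))/(1+7/200) = 8627/10000 ≈ 0.862700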